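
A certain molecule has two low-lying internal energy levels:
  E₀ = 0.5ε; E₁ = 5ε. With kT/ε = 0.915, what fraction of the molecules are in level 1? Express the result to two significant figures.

0.0073

Eᵢ/kT = 0.5464, 5.464.
Z = Σ e^(−Eᵢ/kT) = e^(−0.5464) + e^(−5.464) = 0.5790 + 0.004237 = 0.5832.
P₁ = e^(−E₁/kT) / Z = 0.004237/0.5832 = 0.0073.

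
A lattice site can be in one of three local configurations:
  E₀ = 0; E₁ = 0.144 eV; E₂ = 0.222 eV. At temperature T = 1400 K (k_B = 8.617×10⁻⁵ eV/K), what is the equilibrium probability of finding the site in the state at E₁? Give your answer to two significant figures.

k_BT = 8.617×10⁻⁵ × 1400 K = 0.1206 eV.
Eᵢ/kT = 0, 1.194, 1.841.
Z = Σ e^(−Eᵢ/kT) = e^(−0) + e^(−1.194) + e^(−1.841) = 1.000 + 0.3030 + 0.1587 = 1.462.
P₁ = e^(−E₁/kT) / Z = 0.3030/1.462 = 0.21.

0.21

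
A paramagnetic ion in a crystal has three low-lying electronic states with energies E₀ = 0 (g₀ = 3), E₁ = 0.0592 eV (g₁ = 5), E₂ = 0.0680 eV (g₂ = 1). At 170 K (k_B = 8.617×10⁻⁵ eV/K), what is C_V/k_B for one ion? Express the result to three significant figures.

k_BT = 8.617×10⁻⁵ × 170 K = 0.014649 eV.
Eᵢ/kT = 0, 4.0412, 4.6420.
Z = Σ gᵢe^(−Eᵢ/kT) = 3·e^(−0) + 5·e^(−4.0412) + 1·e^(−4.6420) = 3.0000 + 0.087882 + 0.0096384 = 3.0975.
⟨E⟩ = 0.0018912 eV, ⟨E²⟩ = 0.00011382 eV².
C_V/k_B = (⟨E²⟩ − ⟨E⟩²)/(kT)² = (0.00011382 − 0.0000035766)/0.00021459 = 0.514.

0.514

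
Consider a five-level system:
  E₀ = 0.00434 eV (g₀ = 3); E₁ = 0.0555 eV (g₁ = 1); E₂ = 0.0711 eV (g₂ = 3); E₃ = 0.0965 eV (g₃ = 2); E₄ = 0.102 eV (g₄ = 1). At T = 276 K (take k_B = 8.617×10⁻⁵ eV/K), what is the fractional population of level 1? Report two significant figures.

k_BT = 8.617×10⁻⁵ × 276 K = 0.02378 eV.
Eᵢ/kT = 0.1825, 2.334, 2.990, 4.058, 4.289.
Z = Σ gᵢe^(−Eᵢ/kT) = 3·e^(−0.1825) + 1·e^(−2.334) + 3·e^(−2.990) + 2·e^(−4.058) + 1·e^(−4.289) = 2.500 + 0.09691 + 0.1509 + 0.03457 + 0.01372 = 2.796.
P₁ = g₁ e^(−E₁/kT) / Z = 0.09691/2.796 = 0.035.

0.035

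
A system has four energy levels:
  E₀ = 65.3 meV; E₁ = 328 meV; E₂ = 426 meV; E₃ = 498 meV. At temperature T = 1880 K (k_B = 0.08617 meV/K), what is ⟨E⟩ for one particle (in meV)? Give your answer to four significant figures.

153.1 meV

k_BT = 0.08617 × 1880 K = 162.000 meV.
Eᵢ/kT = 0.403086, 2.02469, 2.62963, 3.07407.
Z = Σ e^(−Eᵢ/kT) = e^(−0.403086) + e^(−2.02469) + e^(−2.62963) + e^(−3.07407) = 0.668255 + 0.132035 + 0.0721051 + 0.0462326 = 0.918628.
⟨E⟩ = Σ Eᵢ e^(−Eᵢ/kT) / Z = (65.3·0.668255 + 328·0.132035 + 426·0.0721051 + 498·0.0462326) / 0.918628 = 153.1 meV.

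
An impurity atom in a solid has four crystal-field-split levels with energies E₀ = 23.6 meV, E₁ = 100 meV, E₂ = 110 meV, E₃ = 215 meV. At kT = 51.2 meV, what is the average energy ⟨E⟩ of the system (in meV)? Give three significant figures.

49.9 meV

Eᵢ/kT = 0.46094, 1.9531, 2.1484, 4.1992.
Z = Σ e^(−Eᵢ/kT) = e^(−0.46094) + e^(−1.9531) + e^(−2.1484) + e^(−4.1992) = 0.63069 + 0.14183 + 0.11667 + 0.015008 = 0.90420.
⟨E⟩ = Σ Eᵢ e^(−Eᵢ/kT) / Z = (23.6·0.63069 + 100·0.14183 + 110·0.11667 + 215·0.015008) / 0.90420 = 49.9 meV.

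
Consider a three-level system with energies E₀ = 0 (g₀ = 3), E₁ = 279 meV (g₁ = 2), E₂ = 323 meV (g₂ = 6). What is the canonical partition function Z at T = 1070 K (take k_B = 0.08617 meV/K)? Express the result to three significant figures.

Z = 3.28

k_BT = 0.08617 × 1070 K = 92.202 meV.
Eᵢ/kT = 0, 3.0260, 3.5032.
Z = Σ gᵢe^(−Eᵢ/kT) = 3·e^(−0) + 2·e^(−3.0260) + 6·e^(−3.5032) = 3.0000 + 0.097019 + 0.18061 = 3.2776.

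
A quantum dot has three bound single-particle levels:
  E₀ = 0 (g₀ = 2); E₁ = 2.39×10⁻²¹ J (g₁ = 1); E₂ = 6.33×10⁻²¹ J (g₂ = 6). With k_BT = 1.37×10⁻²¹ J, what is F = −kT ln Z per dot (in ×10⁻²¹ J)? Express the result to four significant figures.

-1.101 ×10⁻²¹ J

Eᵢ/kT = 0, 1.74453, 4.62044.
Z = Σ gᵢe^(−Eᵢ/kT) = 2·e^(−0) + 1·e^(−1.74453) + 6·e^(−4.62044) = 2.00000 + 0.174727 + 0.0590908 = 2.23382.
F = −kT ln Z = −1.37 × ln(2.23382) = −1.37 × 0.803713 = -1.101 ×10⁻²¹ J.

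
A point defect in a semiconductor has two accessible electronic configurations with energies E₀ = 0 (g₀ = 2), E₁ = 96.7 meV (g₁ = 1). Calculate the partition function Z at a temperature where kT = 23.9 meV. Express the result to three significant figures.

Z = 2.02

Eᵢ/kT = 0, 4.0460.
Z = Σ gᵢe^(−Eᵢ/kT) = 2·e^(−0) + 1·e^(−4.0460) = 2.0000 + 0.017492 = 2.0175.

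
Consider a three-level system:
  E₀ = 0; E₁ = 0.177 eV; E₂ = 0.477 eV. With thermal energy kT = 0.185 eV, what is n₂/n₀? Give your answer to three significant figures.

0.0759

n₂/n₀ = exp[−(E₂−E₀)/kT] = exp(−(0.477 eV)/(0.185 eV)) = exp(-2.5784) = 0.0759.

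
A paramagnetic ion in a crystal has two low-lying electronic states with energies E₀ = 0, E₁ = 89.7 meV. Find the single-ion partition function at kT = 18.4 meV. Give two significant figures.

Eᵢ/kT = 0, 4.875.
Z = Σ e^(−Eᵢ/kT) = e^(−0) + e^(−4.875) = 1.000 + 0.007635 = 1.008.

Z = 1.0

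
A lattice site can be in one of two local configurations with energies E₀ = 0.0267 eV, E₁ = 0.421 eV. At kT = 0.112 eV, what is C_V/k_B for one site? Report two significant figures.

0.35

Eᵢ/kT = 0.2384, 3.759.
Z = Σ e^(−Eᵢ/kT) = e^(−0.2384) + e^(−3.759) = 0.7879 + 0.02331 = 0.8112.
⟨E⟩ = 0.03803 eV, ⟨E²⟩ = 0.005785 eV².
C_V/k_B = (⟨E²⟩ − ⟨E⟩²)/(kT)² = (0.005785 − 0.001446)/0.01254 = 0.35.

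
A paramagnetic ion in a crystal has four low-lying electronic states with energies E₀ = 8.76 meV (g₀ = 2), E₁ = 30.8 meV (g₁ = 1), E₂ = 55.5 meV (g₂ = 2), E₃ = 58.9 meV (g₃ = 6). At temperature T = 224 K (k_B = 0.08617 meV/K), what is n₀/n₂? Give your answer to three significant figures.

11.3

k_BT = 0.08617 × 224 K = 19.302 meV.
n₀/n₂ = (g₀/g₂) exp[−(E₀−E₂)/kT] = (2/2) × exp(−(-46.74 meV)/(19.302 meV)) = (2/2) × exp(2.4215) = 11.3.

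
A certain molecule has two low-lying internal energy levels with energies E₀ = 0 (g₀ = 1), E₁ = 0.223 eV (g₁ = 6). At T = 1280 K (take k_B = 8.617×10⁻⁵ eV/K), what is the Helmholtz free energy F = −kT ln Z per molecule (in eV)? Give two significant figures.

k_BT = 8.617×10⁻⁵ × 1280 K = 0.1103 eV.
Eᵢ/kT = 0, 2.022.
Z = Σ gᵢe^(−Eᵢ/kT) = 1·e^(−0) + 6·e^(−2.022) = 1.000 + 0.7943 = 1.794.
F = −kT ln Z = −0.1103 × ln(1.794) = −0.1103 × 0.5844 = -0.064 eV.

-0.064 eV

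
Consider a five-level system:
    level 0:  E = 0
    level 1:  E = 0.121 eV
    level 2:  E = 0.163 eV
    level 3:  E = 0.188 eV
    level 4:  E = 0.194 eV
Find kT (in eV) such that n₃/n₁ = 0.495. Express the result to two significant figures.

n₃/n₁ = exp[−(E₃−E₁)/kT] = 0.495.
⇒ (E₃−E₁)/kT = ln(1/0.495) = ln(2.020) = 0.7031.
kT = 0.067 eV / 0.7031 = 0.095 eV.

0.095 eV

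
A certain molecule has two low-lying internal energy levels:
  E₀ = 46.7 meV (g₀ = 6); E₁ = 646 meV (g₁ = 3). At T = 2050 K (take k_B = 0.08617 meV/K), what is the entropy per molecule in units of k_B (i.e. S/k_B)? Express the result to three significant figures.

1.86

k_BT = 0.08617 × 2050 K = 176.65 meV.
Eᵢ/kT = 0.26436, 3.6569.
Z = Σ gᵢe^(−Eᵢ/kT) = 6·e^(−0.26436) + 3·e^(−3.6569) = 4.6062 + 0.077437 = 4.6836.
⟨E⟩ = Σ EᵢPᵢ = 56.609 meV.
S/k_B = ln Z + ⟨E⟩/kT = ln(4.6836) + 56.609/176.65 = 1.5441 + 0.32046 = 1.86.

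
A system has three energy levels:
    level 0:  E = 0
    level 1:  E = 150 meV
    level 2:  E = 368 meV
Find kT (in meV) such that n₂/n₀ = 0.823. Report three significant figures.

n₂/n₀ = exp[−(E₂−E₀)/kT] = 0.823.
⇒ (E₂−E₀)/kT = ln(1/0.823) = ln(1.2151) = 0.19483.
kT = 368 meV / 0.19483 = 1890 meV.

1890 meV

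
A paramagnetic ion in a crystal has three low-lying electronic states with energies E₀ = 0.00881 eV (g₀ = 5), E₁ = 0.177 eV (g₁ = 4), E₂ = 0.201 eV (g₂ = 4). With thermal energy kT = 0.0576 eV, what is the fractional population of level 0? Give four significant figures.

0.9332

Eᵢ/kT = 0.152951, 3.07292, 3.48958.
Z = Σ gᵢe^(−Eᵢ/kT) = 5·e^(−0.152951) + 4·e^(−3.07292) + 4·e^(−3.48958) = 4.29086 + 0.185143 + 0.122055 = 4.59806.
P₀ = g₀ e^(−E₀/kT) / Z = 4.29086/4.59806 = 0.9332.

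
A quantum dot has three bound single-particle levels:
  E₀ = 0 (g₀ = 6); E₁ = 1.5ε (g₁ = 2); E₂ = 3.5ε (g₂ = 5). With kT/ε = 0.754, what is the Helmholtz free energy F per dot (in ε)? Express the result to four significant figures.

Eᵢ/kT = 0, 1.98939, 4.64191.
Z = Σ gᵢe^(−Eᵢ/kT) = 6·e^(−0) + 2·e^(−1.98939) + 5·e^(−4.64191) = 6.00000 + 0.273558 + 0.0481963 = 6.32175.
F = −kT ln Z = −0.754 × ln(6.32175) = −0.754 × 1.84400 = -1.390 ε.

-1.390 ε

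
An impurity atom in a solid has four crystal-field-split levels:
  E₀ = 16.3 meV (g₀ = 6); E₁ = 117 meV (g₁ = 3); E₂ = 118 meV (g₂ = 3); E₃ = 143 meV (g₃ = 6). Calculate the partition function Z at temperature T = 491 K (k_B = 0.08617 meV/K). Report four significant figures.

k_BT = 0.08617 × 491 K = 42.3095 meV.
Eᵢ/kT = 0.385256, 2.76534, 2.78897, 3.37986.
Z = Σ gᵢe^(−Eᵢ/kT) = 6·e^(−0.385256) + 3·e^(−2.76534) + 3·e^(−2.78897) + 6·e^(−3.37986) = 4.08166 + 0.188864 + 0.184454 + 0.204313 = 4.65929.

Z = 4.659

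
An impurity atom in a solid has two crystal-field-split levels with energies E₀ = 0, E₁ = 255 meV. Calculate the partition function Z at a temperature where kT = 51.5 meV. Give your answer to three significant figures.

Eᵢ/kT = 0, 4.9515.
Z = Σ e^(−Eᵢ/kT) = e^(−0) + e^(−4.9515) = 1.0000 + 0.0070728 = 1.0071.

Z = 1.01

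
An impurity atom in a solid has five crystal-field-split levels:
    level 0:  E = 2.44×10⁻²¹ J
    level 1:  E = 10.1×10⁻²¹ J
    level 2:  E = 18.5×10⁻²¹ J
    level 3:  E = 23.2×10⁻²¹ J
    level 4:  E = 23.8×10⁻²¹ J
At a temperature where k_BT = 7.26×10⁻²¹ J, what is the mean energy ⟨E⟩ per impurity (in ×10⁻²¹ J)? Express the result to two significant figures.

6.7 ×10⁻²¹ J

Eᵢ/kT = 0.3361, 1.391, 2.548, 3.196, 3.278.
Z = Σ e^(−Eᵢ/kT) = e^(−0.3361) + e^(−1.391) + e^(−2.548) + e^(−3.196) + e^(−3.278) = 0.7146 + 0.2488 + 0.07824 + 0.04093 + 0.03770 = 1.120.
⟨E⟩ = Σ Eᵢ e^(−Eᵢ/kT) / Z = (2.44·0.7146 + 10.1·0.2488 + 18.5·0.07824 + 23.2·0.04093 + 23.8·0.03770) / 1.120 = 6.7 ×10⁻²¹ J.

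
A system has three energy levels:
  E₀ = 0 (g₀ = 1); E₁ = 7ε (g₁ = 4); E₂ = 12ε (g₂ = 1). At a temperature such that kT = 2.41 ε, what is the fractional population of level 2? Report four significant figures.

Eᵢ/kT = 0, 2.90456, 4.97925.
Z = Σ gᵢe^(−Eᵢ/kT) = 1·e^(−0) + 4·e^(−2.90456) + 1·e^(−4.97925) = 1.00000 + 0.219092 + 0.00687922 = 1.22597.
P₂ = g₂ e^(−E₂/kT) / Z = 0.00687922/1.22597 = 0.005611.

0.005611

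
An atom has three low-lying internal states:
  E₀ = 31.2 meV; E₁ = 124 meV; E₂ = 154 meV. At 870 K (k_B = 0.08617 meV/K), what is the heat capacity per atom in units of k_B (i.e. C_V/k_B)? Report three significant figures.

0.442

k_BT = 0.08617 × 870 K = 74.968 meV.
Eᵢ/kT = 0.41618, 1.6540, 2.0542.
Z = Σ e^(−Eᵢ/kT) = e^(−0.41618) + e^(−1.6540) + e^(−2.0542) = 0.65956 + 0.19128 + 0.12820 = 0.97904.
⟨E⟩ = 65.411 meV, ⟨E²⟩ = 6765.4 meV².
C_V/k_B = (⟨E²⟩ − ⟨E⟩²)/(kT)² = (6765.4 − 4278.6)/5620.2 = 0.442.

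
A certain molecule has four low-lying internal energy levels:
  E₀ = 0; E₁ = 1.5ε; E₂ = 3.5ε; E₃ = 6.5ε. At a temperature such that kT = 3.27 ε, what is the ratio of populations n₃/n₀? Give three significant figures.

0.137

n₃/n₀ = exp[−(E₃−E₀)/kT] = exp(−(6.5ε)/(3.27ε)) = exp(-1.9878) = 0.137.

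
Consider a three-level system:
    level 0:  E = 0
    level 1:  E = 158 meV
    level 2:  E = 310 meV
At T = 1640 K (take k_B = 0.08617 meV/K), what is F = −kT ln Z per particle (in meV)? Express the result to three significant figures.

k_BT = 0.08617 × 1640 K = 141.32 meV.
Eᵢ/kT = 0, 1.1180, 2.1936.
Z = Σ e^(−Eᵢ/kT) = e^(−0) + e^(−1.1180) + e^(−2.1936) = 1.0000 + 0.32693 + 0.11151 = 1.4384.
F = −kT ln Z = −141.32 × ln(1.4384) = −141.32 × 0.36353 = -51.4 meV.

-51.4 meV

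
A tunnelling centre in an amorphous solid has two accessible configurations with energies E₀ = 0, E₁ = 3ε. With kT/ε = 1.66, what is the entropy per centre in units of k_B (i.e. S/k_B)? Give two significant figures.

Eᵢ/kT = 0, 1.807.
Z = Σ e^(−Eᵢ/kT) = e^(−0) + e^(−1.807) = 1.000 + 0.1641 = 1.164.
⟨E⟩ = Σ EᵢPᵢ = 0.4229 ε.
S/k_B = ln Z + ⟨E⟩/kT = ln(1.164) + 0.4229/1.66 = 0.1519 + 0.2548 = 0.41.

0.41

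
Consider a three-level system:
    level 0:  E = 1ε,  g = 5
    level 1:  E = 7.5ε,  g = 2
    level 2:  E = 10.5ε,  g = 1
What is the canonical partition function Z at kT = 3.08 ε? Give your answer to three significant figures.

Eᵢ/kT = 0.32468, 2.4351, 3.4091.
Z = Σ gᵢe^(−Eᵢ/kT) = 5·e^(−0.32468) + 2·e^(−2.4351) + 1·e^(−3.4091) = 3.6138 + 0.17518 + 0.033071 = 3.8221.

Z = 3.82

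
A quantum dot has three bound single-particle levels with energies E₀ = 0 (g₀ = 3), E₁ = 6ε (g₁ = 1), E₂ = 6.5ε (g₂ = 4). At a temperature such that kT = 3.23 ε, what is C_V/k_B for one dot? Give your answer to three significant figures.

Eᵢ/kT = 0, 1.8576, 2.0124.
Z = Σ gᵢe^(−Eᵢ/kT) = 3·e^(−0) + 1·e^(−1.8576) + 4·e^(−2.0124) = 3.0000 + 0.15605 + 0.53467 = 3.6907.
⟨E⟩ = 1.1953 ε, ⟨E²⟩ = 7.6429 ε².
C_V/k_B = (⟨E²⟩ − ⟨E⟩²)/(kT)² = (7.6429 − 1.4287)/10.433 = 0.596.

0.596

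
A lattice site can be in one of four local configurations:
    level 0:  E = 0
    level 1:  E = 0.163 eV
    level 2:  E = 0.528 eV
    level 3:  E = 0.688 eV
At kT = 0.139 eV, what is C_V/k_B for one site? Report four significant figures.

Eᵢ/kT = 0, 1.17266, 3.79856, 4.94964.
Z = Σ e^(−Eᵢ/kT) = e^(−0) + e^(−1.17266) + e^(−3.79856) + e^(−4.94964) = 1.00000 + 0.309542 + 0.0224030 + 0.00708596 = 1.33903.
⟨E⟩ = 0.0501552 eV, ⟨E²⟩ = 0.0133111 eV².
C_V/k_B = (⟨E²⟩ − ⟨E⟩²)/(kT)² = (0.0133111 − 0.00251554)/0.0193210 = 0.5587.

0.5587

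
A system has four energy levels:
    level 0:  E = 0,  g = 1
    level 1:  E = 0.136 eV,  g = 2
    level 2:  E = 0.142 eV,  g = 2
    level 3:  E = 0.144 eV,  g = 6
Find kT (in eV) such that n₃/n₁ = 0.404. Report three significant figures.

0.00399 eV

n₃/n₁ = (g₃/g₁) exp[−(E₃−E₁)/kT] = 0.404.
⇒ (E₃−E₁)/kT = ln((6/2)/0.404) = ln(7.4257) = 2.0049.
kT = 0.008 eV / 2.0049 = 0.00399 eV.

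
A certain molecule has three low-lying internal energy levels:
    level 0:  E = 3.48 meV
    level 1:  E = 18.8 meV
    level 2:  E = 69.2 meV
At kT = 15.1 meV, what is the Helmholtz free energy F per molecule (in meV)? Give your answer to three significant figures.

-1.33 meV

Eᵢ/kT = 0.23046, 1.2450, 4.5828.
Z = Σ e^(−Eᵢ/kT) = e^(−0.23046) + e^(−1.2450) + e^(−4.5828) = 0.79417 + 0.28794 + 0.010226 = 1.0923.
F = −kT ln Z = −15.1 × ln(1.0923) = −15.1 × 0.088286 = -1.33 meV.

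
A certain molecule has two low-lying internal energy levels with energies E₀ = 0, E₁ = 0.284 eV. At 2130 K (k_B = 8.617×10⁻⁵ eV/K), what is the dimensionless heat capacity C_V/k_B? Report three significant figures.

k_BT = 8.617×10⁻⁵ × 2130 K = 0.18354 eV.
Eᵢ/kT = 0, 1.5473.
Z = Σ e^(−Eᵢ/kT) = e^(−0) + e^(−1.5473) = 1.0000 + 0.21282 = 1.2128.
⟨E⟩ = 0.049836 eV, ⟨E²⟩ = 0.014153 eV².
C_V/k_B = (⟨E²⟩ − ⟨E⟩²)/(kT)² = (0.014153 − 0.0024836)/0.033687 = 0.346.

0.346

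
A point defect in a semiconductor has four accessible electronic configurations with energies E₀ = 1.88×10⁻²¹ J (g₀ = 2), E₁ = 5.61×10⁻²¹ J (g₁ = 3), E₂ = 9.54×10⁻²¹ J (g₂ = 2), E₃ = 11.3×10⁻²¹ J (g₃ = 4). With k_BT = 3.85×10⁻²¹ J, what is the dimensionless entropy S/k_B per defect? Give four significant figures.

Eᵢ/kT = 0.488312, 1.45714, 2.47792, 2.93506.
Z = Σ gᵢe^(−Eᵢ/kT) = 2·e^(−0.488312) + 3·e^(−1.45714) + 2·e^(−2.47792) + 4·e^(−2.93506) = 1.22732 + 0.698704 + 0.167835 + 0.212510 = 2.30637.
⟨E⟩ = Σ EᵢPᵢ = 4.43537 ×10⁻²¹ J.
S/k_B = ln Z + ⟨E⟩/kT = ln(2.30637) + 4.43537/3.85 = 0.835675 + 1.15204 = 1.988.

1.988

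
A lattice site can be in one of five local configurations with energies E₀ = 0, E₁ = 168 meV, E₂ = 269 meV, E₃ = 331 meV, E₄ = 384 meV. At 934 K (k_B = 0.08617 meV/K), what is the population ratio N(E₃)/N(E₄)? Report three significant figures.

1.93

k_BT = 0.08617 × 934 K = 80.483 meV.
n₃/n₄ = exp[−(E₃−E₄)/kT] = exp(−(-53 meV)/(80.483 meV)) = exp(0.65852) = 1.93.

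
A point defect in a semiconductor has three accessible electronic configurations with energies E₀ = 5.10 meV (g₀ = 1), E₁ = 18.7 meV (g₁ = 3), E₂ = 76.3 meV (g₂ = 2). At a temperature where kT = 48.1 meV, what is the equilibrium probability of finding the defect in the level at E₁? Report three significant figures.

0.608

Eᵢ/kT = 0.10603, 0.38877, 1.5863.
Z = Σ gᵢe^(−Eᵢ/kT) = 1·e^(−0.10603) + 3·e^(−0.38877) + 2·e^(−1.5863) = 0.89940 + 2.0337 + 0.40936 = 3.3425.
P₁ = g₁ e^(−E₁/kT) / Z = 2.0337/3.3425 = 0.608.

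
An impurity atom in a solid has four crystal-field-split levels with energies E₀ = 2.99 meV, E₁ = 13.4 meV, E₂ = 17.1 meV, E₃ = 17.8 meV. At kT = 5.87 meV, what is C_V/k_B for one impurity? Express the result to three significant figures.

Eᵢ/kT = 0.50937, 2.2828, 2.9131, 3.0324.
Z = Σ e^(−Eᵢ/kT) = e^(−0.50937) + e^(−2.2828) + e^(−2.9131) + e^(−3.0324) = 0.60087 + 0.10200 + 0.054307 + 0.048200 = 0.80538.
⟨E⟩ = 6.1462 meV, ⟨E²⟩ = 68.090 meV².
C_V/k_B = (⟨E²⟩ − ⟨E⟩²)/(kT)² = (68.090 − 37.776)/34.457 = 0.880.

0.880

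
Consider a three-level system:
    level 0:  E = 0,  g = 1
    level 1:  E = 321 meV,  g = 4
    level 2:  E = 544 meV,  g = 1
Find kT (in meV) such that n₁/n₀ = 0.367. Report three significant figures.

134 meV

n₁/n₀ = (g₁/g₀) exp[−(E₁−E₀)/kT] = 0.367.
⇒ (E₁−E₀)/kT = ln((4/1)/0.367) = ln(10.899) = 2.3887.
kT = 321 meV / 2.3887 = 134 meV.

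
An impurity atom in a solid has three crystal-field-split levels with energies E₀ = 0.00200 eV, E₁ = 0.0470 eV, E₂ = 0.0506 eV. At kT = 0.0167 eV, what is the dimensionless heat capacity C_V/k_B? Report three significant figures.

0.756

Eᵢ/kT = 0.11976, 2.8144, 3.0299.
Z = Σ e^(−Eᵢ/kT) = e^(−0.11976) + e^(−2.8144) + e^(−3.0299) = 0.88713 + 0.059941 + 0.048320 = 0.99539.
⟨E⟩ = 0.0070691 eV, ⟨E²⟩ = 0.00026088 eV².
C_V/k_B = (⟨E²⟩ − ⟨E⟩²)/(kT)² = (0.00026088 − 0.000049972)/0.00027889 = 0.756.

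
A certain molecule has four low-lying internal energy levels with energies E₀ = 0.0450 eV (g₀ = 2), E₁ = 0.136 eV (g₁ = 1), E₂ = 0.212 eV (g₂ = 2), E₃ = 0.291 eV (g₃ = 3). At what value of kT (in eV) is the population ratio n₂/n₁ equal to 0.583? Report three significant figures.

0.0617 eV

n₂/n₁ = (g₂/g₁) exp[−(E₂−E₁)/kT] = 0.583.
⇒ (E₂−E₁)/kT = ln((2/1)/0.583) = ln(3.4305) = 1.2327.
kT = 0.076 eV / 1.2327 = 0.0617 eV.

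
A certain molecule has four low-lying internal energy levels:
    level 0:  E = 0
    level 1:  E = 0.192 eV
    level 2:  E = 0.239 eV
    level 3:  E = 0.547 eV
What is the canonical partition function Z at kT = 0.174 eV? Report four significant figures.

Z = 1.628

Eᵢ/kT = 0, 1.10345, 1.37356, 3.14368.
Z = Σ e^(−Eᵢ/kT) = e^(−0) + e^(−1.10345) + e^(−1.37356) + e^(−3.14368) = 1.00000 + 0.331725 + 0.253204 + 0.0431238 = 1.62805.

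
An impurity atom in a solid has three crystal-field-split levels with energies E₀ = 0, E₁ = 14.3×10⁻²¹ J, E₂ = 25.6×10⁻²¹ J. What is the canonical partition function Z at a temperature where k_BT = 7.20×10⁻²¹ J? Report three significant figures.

Z = 1.17

Eᵢ/kT = 0, 1.9861, 3.5556.
Z = Σ e^(−Eᵢ/kT) = e^(−0) + e^(−1.9861) + e^(−3.5556) = 1.0000 + 0.13723 + 0.028564 = 1.1658.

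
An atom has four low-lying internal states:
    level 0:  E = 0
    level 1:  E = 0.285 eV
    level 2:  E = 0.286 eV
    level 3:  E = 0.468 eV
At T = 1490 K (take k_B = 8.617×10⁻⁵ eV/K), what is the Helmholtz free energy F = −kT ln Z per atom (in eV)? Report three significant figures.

-0.0279 eV

k_BT = 8.617×10⁻⁵ × 1490 K = 0.12839 eV.
Eᵢ/kT = 0, 2.2198, 2.2276, 3.6451.
Z = Σ e^(−Eᵢ/kT) = e^(−0) + e^(−2.2198) + e^(−2.2276) + e^(−3.6451) = 1.0000 + 0.10863 + 0.10779 + 0.026119 = 1.2425.
F = −kT ln Z = −0.12839 × ln(1.2425) = −0.12839 × 0.21713 = -0.0279 eV.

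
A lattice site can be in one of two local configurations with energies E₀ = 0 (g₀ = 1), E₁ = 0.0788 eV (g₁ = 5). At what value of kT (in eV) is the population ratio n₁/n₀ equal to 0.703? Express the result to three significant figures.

n₁/n₀ = (g₁/g₀) exp[−(E₁−E₀)/kT] = 0.703.
⇒ (E₁−E₀)/kT = ln((5/1)/0.703) = ln(7.1124) = 1.9618.
kT = 0.0788 eV / 1.9618 = 0.0402 eV.

0.0402 eV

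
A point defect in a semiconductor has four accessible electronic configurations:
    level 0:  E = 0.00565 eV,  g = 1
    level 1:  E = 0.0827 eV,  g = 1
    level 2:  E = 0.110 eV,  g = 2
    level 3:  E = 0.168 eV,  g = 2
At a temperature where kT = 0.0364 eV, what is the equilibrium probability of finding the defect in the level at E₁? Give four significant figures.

Eᵢ/kT = 0.155220, 2.27198, 3.02198, 4.61538.
Z = Σ gᵢe^(−Eᵢ/kT) = 1·e^(−0.155220) + 1·e^(−2.27198) + 2·e^(−3.02198) + 2·e^(−4.61538) = 0.856227 + 0.103108 + 0.0974094 + 0.0197968 = 1.07654.
P₁ = g₁ e^(−E₁/kT) / Z = 0.103108/1.07654 = 0.09578.

0.09578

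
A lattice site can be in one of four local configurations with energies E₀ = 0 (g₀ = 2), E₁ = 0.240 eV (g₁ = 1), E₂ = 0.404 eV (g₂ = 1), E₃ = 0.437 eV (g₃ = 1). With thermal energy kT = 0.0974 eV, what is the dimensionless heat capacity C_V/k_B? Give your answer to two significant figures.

0.46

Eᵢ/kT = 0, 2.464, 4.148, 4.487.
Z = Σ gᵢe^(−Eᵢ/kT) = 2·e^(−0) + 1·e^(−2.464) + 1·e^(−4.148) + 1·e^(−4.487) = 2.000 + 0.08509 + 0.01580 + 0.01125 = 2.112.
⟨E⟩ = 0.01502 eV, ⟨E²⟩ = 0.004559 eV².
C_V/k_B = (⟨E²⟩ − ⟨E⟩²)/(kT)² = (0.004559 − 0.0002256)/0.009487 = 0.46.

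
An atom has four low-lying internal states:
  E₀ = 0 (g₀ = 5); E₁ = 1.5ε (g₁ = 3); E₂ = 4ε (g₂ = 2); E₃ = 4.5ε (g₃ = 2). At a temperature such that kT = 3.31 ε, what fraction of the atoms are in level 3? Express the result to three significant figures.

Eᵢ/kT = 0, 0.45317, 1.2085, 1.3595.
Z = Σ gᵢe^(−Eᵢ/kT) = 5·e^(−0) + 3·e^(−0.45317) + 2·e^(−1.2085) + 2·e^(−1.3595) = 5.0000 + 1.9068 + 0.59729 + 0.51358 = 8.0177.
P₃ = g₃ e^(−E₃/kT) / Z = 0.51358/8.0177 = 0.0641.

0.0641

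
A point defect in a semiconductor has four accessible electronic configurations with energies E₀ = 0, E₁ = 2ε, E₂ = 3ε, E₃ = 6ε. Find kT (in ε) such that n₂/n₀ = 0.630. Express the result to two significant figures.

n₂/n₀ = exp[−(E₂−E₀)/kT] = 0.630.
⇒ (E₂−E₀)/kT = ln(1/0.630) = ln(1.587) = 0.4618.
kT = 3ε / 0.4618 = 6.5 ε.

6.5 ε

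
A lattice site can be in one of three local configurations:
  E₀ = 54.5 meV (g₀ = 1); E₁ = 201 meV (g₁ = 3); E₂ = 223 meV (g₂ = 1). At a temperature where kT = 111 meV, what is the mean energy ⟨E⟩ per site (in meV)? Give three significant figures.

Eᵢ/kT = 0.49099, 1.8108, 2.0090.
Z = Σ gᵢe^(−Eᵢ/kT) = 1·e^(−0.49099) + 3·e^(−1.8108) + 1·e^(−2.0090) = 0.61202 + 0.49057 + 0.13412 = 1.2367.
⟨E⟩ = Σ Eᵢ gᵢe^(−Eᵢ/kT) / Z = (54.5·0.61202 + 201·0.49057 + 223·0.13412) / 1.2367 = 131 meV.

131 meV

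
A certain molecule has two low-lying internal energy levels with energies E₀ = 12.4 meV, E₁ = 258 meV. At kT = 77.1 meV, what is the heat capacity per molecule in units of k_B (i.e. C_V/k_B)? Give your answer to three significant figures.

Eᵢ/kT = 0.16083, 3.3463.
Z = Σ e^(−Eᵢ/kT) = e^(−0.16083) + e^(−3.3463) = 0.85144 + 0.035214 = 0.88665.
⟨E⟩ = 22.154 meV, ⟨E²⟩ = 2791.3 meV².
C_V/k_B = (⟨E²⟩ − ⟨E⟩²)/(kT)² = (2791.3 − 490.80)/5944.4 = 0.387.

0.387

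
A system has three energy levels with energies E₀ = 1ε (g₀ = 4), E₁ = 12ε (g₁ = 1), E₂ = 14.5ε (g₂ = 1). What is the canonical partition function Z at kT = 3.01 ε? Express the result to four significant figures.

Eᵢ/kT = 0.332226, 3.98671, 4.81728.
Z = Σ gᵢe^(−Eᵢ/kT) = 4·e^(−0.332226) + 1·e^(−3.98671) + 1·e^(−4.81728) = 2.86930 + 0.0185607 + 0.00808876 = 2.89595.

Z = 2.896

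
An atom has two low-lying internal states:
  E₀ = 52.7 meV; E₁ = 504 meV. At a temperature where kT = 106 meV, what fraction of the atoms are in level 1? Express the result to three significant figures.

0.0140

Eᵢ/kT = 0.49717, 4.7547.
Z = Σ e^(−Eᵢ/kT) = e^(−0.49717) + e^(−4.7547) = 0.60825 + 0.0086111 = 0.61686.
P₁ = e^(−E₁/kT) / Z = 0.0086111/0.61686 = 0.0140.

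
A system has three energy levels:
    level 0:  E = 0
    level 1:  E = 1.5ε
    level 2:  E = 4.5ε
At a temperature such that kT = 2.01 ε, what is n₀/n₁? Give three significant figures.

n₀/n₁ = exp[−(E₀−E₁)/kT] = exp(−(-1.5ε)/(2.01ε)) = exp(0.74627) = 2.11.

2.11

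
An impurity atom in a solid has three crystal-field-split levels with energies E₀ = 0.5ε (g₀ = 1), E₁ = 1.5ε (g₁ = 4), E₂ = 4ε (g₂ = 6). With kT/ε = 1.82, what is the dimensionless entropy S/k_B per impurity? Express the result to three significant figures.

2.14

Eᵢ/kT = 0.27473, 0.82418, 2.1978.
Z = Σ gᵢe^(−Eᵢ/kT) = 1·e^(−0.27473) + 4·e^(−0.82418) + 6·e^(−2.1978) = 0.75978 + 1.7544 + 0.66628 = 3.1805.
⟨E⟩ = Σ EᵢPᵢ = 1.7848 ε.
S/k_B = ln Z + ⟨E⟩/kT = ln(3.1805) + 1.7848/1.82 = 1.1570 + 0.98066 = 2.14.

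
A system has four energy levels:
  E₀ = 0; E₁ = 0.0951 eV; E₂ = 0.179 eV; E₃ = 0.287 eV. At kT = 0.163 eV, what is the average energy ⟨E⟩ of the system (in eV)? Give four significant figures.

Eᵢ/kT = 0, 0.583436, 1.09816, 1.76074.
Z = Σ e^(−Eᵢ/kT) = e^(−0) + e^(−0.583436) + e^(−1.09816) + e^(−1.76074) = 1.00000 + 0.557978 + 0.333484 + 0.171918 = 2.06338.
⟨E⟩ = Σ Eᵢ e^(−Eᵢ/kT) / Z = (0·1.00000 + 0.0951·0.557978 + 0.179·0.333484 + 0.287·0.171918) / 2.06338 = 0.07856 eV.

0.07856 eV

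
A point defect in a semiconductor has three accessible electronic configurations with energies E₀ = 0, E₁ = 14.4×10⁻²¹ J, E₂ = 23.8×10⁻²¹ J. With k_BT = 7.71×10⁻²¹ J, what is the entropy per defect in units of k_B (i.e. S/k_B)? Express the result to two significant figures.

0.54

Eᵢ/kT = 0, 1.868, 3.087.
Z = Σ e^(−Eᵢ/kT) = e^(−0) + e^(−1.868) + e^(−3.087) = 1.000 + 0.1544 + 0.04564 = 1.200.
⟨E⟩ = Σ EᵢPᵢ = 2.758 ×10⁻²¹ J.
S/k_B = ln Z + ⟨E⟩/kT = ln(1.200) + 2.758/7.71 = 0.1823 + 0.3577 = 0.54.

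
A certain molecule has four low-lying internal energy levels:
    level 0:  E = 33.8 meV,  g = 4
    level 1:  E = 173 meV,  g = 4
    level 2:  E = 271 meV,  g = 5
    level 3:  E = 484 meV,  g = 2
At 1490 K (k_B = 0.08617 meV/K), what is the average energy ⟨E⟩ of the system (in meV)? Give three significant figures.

k_BT = 0.08617 × 1490 K = 128.39 meV.
Eᵢ/kT = 0.26326, 1.3475, 2.1108, 3.7698.
Z = Σ gᵢe^(−Eᵢ/kT) = 4·e^(−0.26326) + 4·e^(−1.3475) + 5·e^(−2.1108) + 2·e^(−3.7698) = 3.0742 + 1.0396 + 0.60571 + 0.046113 = 4.7656.
⟨E⟩ = Σ Eᵢ gᵢe^(−Eᵢ/kT) / Z = (33.8·3.0742 + 173·1.0396 + 271·0.60571 + 484·0.046113) / 4.7656 = 98.7 meV.

98.7 meV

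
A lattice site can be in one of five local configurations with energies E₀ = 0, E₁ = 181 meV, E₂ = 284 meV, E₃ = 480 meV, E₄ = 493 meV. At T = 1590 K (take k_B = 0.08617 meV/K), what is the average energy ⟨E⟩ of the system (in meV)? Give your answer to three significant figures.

k_BT = 0.08617 × 1590 K = 137.01 meV.
Eᵢ/kT = 0, 1.3211, 2.0728, 3.5034, 3.5983.
Z = Σ e^(−Eᵢ/kT) = e^(−0) + e^(−1.3211) + e^(−2.0728) + e^(−3.5034) + e^(−3.5983) = 1.0000 + 0.26684 + 0.12583 + 0.030095 + 0.027370 = 1.4501.
⟨E⟩ = Σ Eᵢ e^(−Eᵢ/kT) / Z = (0·1.0000 + 181·0.26684 + 284·0.12583 + 480·0.030095 + 493·0.027370) / 1.4501 = 77.2 meV.

77.2 meV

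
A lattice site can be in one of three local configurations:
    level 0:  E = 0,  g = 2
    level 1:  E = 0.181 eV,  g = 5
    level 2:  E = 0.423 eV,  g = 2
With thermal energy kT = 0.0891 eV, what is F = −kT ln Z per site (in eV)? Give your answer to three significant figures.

Eᵢ/kT = 0, 2.0314, 4.7475.
Z = Σ gᵢe^(−Eᵢ/kT) = 2·e^(−0) + 5·e^(−2.0314) + 2·e^(−4.7475) = 2.0000 + 0.65576 + 0.017347 = 2.6731.
F = −kT ln Z = −0.0891 × ln(2.6731) = −0.0891 × 0.98324 = -0.0876 eV.

-0.0876 eV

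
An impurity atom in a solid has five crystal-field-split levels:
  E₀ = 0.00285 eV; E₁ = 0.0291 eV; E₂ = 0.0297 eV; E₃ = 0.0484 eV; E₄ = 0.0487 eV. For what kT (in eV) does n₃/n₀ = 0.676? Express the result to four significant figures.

0.1163 eV

n₃/n₀ = exp[−(E₃−E₀)/kT] = 0.676.
⇒ (E₃−E₀)/kT = ln(1/0.676) = ln(1.47929) = 0.391562.
kT = 0.04555 eV / 0.391562 = 0.1163 eV.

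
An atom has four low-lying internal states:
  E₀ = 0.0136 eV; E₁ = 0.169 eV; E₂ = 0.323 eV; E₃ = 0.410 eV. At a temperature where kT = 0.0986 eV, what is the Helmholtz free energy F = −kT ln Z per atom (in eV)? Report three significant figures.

-0.00982 eV

Eᵢ/kT = 0.13793, 1.7140, 3.2759, 4.1582.
Z = Σ e^(−Eᵢ/kT) = e^(−0.13793) + e^(−1.7140) + e^(−3.2759) + e^(−4.1582) = 0.87116 + 0.18014 + 0.037783 + 0.015636 = 1.1047.
F = −kT ln Z = −0.0986 × ln(1.1047) = −0.0986 × 0.099574 = -0.00982 eV.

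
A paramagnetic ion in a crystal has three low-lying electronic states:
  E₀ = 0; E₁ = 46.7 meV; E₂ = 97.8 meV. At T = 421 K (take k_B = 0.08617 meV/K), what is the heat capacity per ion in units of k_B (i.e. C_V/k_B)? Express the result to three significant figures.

k_BT = 0.08617 × 421 K = 36.278 meV.
Eᵢ/kT = 0, 1.2873, 2.6958.
Z = Σ e^(−Eᵢ/kT) = e^(−0) + e^(−1.2873) + e^(−2.6958) = 1.0000 + 0.27602 + 0.067488 = 1.3435.
⟨E⟩ = 14.507 meV, ⟨E²⟩ = 928.53 meV².
C_V/k_B = (⟨E²⟩ − ⟨E⟩²)/(kT)² = (928.53 − 210.45)/1316.1 = 0.546.

0.546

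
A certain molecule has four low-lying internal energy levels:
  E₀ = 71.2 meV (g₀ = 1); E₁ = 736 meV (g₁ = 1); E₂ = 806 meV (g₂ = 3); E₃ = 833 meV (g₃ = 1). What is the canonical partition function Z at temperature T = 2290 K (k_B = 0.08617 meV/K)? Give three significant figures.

k_BT = 0.08617 × 2290 K = 197.33 meV.
Eᵢ/kT = 0.36082, 3.7298, 4.0845, 4.2214.
Z = Σ gᵢe^(−Eᵢ/kT) = 1·e^(−0.36082) + 1·e^(−3.7298) + 3·e^(−4.0845) + 1·e^(−4.2214) = 0.69710 + 0.023998 + 0.050495 + 0.014678 = 0.78627.

Z = 0.786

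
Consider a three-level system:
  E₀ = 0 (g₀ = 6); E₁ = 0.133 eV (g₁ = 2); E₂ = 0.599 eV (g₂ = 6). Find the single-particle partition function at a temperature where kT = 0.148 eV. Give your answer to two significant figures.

Eᵢ/kT = 0, 0.8986, 4.047.
Z = Σ gᵢe^(−Eᵢ/kT) = 6·e^(−0) + 2·e^(−0.8986) + 6·e^(−4.047) = 6.000 + 0.8143 + 0.1048 = 6.919.

Z = 6.9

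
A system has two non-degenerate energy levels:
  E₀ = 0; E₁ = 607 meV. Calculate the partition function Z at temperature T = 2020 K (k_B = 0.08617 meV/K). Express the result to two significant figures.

Z = 1.0

k_BT = 0.08617 × 2020 K = 174.1 meV.
Eᵢ/kT = 0, 3.487.
Z = Σ e^(−Eᵢ/kT) = e^(−0) + e^(−3.487) = 1.000 + 0.03059 = 1.031.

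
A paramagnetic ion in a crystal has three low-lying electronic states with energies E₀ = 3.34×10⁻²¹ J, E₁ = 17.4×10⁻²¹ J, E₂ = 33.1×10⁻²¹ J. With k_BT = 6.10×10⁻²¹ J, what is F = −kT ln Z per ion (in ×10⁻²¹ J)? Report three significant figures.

Eᵢ/kT = 0.54754, 2.8525, 5.4262.
Z = Σ e^(−Eᵢ/kT) = e^(−0.54754) + e^(−2.8525) + e^(−5.4262) = 0.57837 + 0.057700 + 0.0043998 = 0.64047.
F = −kT ln Z = −6.10 × ln(0.64047) = −6.10 × -0.44555 = 2.72 ×10⁻²¹ J.

2.72 ×10⁻²¹ J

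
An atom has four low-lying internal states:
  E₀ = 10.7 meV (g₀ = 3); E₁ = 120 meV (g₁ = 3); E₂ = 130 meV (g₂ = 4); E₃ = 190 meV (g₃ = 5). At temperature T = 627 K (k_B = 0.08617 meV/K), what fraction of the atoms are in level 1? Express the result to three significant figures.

k_BT = 0.08617 × 627 K = 54.029 meV.
Eᵢ/kT = 0.19804, 2.2210, 2.4061, 3.5166.
Z = Σ gᵢe^(−Eᵢ/kT) = 3·e^(−0.19804) + 3·e^(−2.2210) + 4·e^(−2.4061) + 5·e^(−3.5166) = 2.4610 + 0.32550 + 0.36067 + 0.14850 = 3.2957.
P₁ = g₁ e^(−E₁/kT) / Z = 0.32550/3.2957 = 0.0988.

0.0988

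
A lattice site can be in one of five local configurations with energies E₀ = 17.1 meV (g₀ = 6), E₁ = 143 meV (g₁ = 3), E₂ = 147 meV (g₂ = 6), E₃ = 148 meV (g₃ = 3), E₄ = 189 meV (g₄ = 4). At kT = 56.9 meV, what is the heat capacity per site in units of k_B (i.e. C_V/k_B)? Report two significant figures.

Eᵢ/kT = 0.3005, 2.513, 2.583, 2.601, 3.322.
Z = Σ gᵢe^(−Eᵢ/kT) = 6·e^(−0.3005) + 3·e^(−2.513) + 6·e^(−2.583) + 3·e^(−2.601) + 4·e^(−3.322) = 4.443 + 0.2431 + 0.4533 + 0.2226 + 0.1443 = 5.506.
⟨E⟩ = 43.15 meV, ⟨E²⟩ = 4740 meV².
C_V/k_B = (⟨E²⟩ − ⟨E⟩²)/(kT)² = (4740 − 1862)/3238 = 0.89.

0.89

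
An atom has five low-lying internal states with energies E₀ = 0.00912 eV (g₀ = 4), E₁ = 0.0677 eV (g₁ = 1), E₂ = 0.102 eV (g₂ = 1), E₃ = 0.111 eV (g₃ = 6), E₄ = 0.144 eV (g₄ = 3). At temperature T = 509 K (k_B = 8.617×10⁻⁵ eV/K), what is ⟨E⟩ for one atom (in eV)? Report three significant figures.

0.0297 eV

k_BT = 8.617×10⁻⁵ × 509 K = 0.043861 eV.
Eᵢ/kT = 0.20793, 1.5435, 2.3255, 2.5307, 3.2831.
Z = Σ gᵢe^(−Eᵢ/kT) = 4·e^(−0.20793) + 1·e^(−1.5435) + 1·e^(−2.3255) + 6·e^(−2.5307) + 3·e^(−3.2831) = 3.2491 + 0.21363 + 0.097735 + 0.47762 + 0.11254 = 4.1506.
⟨E⟩ = Σ Eᵢ gᵢe^(−Eᵢ/kT) / Z = (0.00912·3.2491 + 0.0677·0.21363 + 0.102·0.097735 + 0.111·0.47762 + 0.144·0.11254) / 4.1506 = 0.0297 eV.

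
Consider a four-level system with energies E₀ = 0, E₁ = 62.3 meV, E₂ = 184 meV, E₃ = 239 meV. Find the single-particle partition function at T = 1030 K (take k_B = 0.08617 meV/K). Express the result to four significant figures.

Z = 1.689

k_BT = 0.08617 × 1030 K = 88.7551 meV.
Eᵢ/kT = 0, 0.701931, 2.07312, 2.69280.
Z = Σ e^(−Eᵢ/kT) = e^(−0) + e^(−0.701931) + e^(−2.07312) + e^(−2.69280) = 1.00000 + 0.495627 + 0.125793 + 0.0676911 = 1.68911.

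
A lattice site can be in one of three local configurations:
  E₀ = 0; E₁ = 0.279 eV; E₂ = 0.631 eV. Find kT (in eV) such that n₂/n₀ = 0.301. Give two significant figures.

0.53 eV

n₂/n₀ = exp[−(E₂−E₀)/kT] = 0.301.
⇒ (E₂−E₀)/kT = ln(1/0.301) = ln(3.322) = 1.201.
kT = 0.631 eV / 1.201 = 0.53 eV.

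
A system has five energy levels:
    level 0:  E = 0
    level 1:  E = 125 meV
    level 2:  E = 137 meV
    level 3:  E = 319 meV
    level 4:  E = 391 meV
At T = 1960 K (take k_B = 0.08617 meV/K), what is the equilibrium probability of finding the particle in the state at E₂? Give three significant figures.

k_BT = 0.08617 × 1960 K = 168.89 meV.
Eᵢ/kT = 0, 0.74013, 0.81118, 1.8888, 2.3151.
Z = Σ e^(−Eᵢ/kT) = e^(−0) + e^(−0.74013) + e^(−0.81118) + e^(−1.8888) + e^(−2.3151) = 1.0000 + 0.47705 + 0.44433 + 0.15125 + 0.098756 = 2.1714.
P₂ = e^(−E₂/kT) / Z = 0.44433/2.1714 = 0.205.

0.205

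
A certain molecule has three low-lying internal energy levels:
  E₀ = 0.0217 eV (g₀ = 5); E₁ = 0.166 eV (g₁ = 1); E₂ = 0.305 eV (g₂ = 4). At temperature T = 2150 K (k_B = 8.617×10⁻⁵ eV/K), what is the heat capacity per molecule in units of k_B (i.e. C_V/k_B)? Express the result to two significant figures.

k_BT = 8.617×10⁻⁵ × 2150 K = 0.1853 eV.
Eᵢ/kT = 0.1171, 0.8958, 1.646.
Z = Σ gᵢe^(−Eᵢ/kT) = 5·e^(−0.1171) + 1·e^(−0.8958) + 4·e^(−1.646) = 4.447 + 0.4083 + 0.7713 = 5.627.
⟨E⟩ = 0.07100 eV, ⟨E²⟩ = 0.01512 eV².
C_V/k_B = (⟨E²⟩ − ⟨E⟩²)/(kT)² = (0.01512 − 0.005041)/0.03434 = 0.29.

0.29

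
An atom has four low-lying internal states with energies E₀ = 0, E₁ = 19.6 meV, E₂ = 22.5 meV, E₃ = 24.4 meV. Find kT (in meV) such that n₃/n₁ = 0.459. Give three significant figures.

6.16 meV

n₃/n₁ = exp[−(E₃−E₁)/kT] = 0.459.
⇒ (E₃−E₁)/kT = ln(1/0.459) = ln(2.1786) = 0.77868.
kT = 4.8 meV / 0.77868 = 6.16 meV.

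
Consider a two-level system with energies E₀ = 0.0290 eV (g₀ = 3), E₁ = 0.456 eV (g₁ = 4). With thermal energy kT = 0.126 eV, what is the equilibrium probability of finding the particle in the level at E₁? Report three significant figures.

Eᵢ/kT = 0.23016, 3.6190.
Z = Σ gᵢe^(−Eᵢ/kT) = 3·e^(−0.23016) + 4·e^(−3.6190) = 2.3832 + 0.10724 = 2.4904.
P₁ = g₁ e^(−E₁/kT) / Z = 0.10724/2.4904 = 0.0431.

0.0431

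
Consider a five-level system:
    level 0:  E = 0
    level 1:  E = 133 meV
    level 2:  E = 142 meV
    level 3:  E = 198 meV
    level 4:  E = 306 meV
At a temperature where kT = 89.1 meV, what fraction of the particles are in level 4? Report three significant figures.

0.0206

Eᵢ/kT = 0, 1.4927, 1.5937, 2.2222, 3.4343.
Z = Σ e^(−Eᵢ/kT) = e^(−0) + e^(−1.4927) + e^(−1.5937) + e^(−2.2222) + e^(−3.4343) = 1.0000 + 0.22476 + 0.20317 + 0.10837 + 0.032248 = 1.5685.
P₄ = e^(−E₄/kT) / Z = 0.032248/1.5685 = 0.0206.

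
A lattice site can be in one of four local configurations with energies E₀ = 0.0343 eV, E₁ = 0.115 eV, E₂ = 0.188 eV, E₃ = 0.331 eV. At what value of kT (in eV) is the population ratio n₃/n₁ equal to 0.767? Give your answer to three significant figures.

0.814 eV

n₃/n₁ = exp[−(E₃−E₁)/kT] = 0.767.
⇒ (E₃−E₁)/kT = ln(1/0.767) = ln(1.3038) = 0.26528.
kT = 0.216 eV / 0.26528 = 0.814 eV.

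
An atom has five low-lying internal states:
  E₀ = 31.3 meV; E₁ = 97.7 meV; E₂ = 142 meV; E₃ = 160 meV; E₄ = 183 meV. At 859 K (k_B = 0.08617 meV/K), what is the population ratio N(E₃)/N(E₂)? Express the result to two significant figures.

k_BT = 0.08617 × 859 K = 74.02 meV.
n₃/n₂ = exp[−(E₃−E₂)/kT] = exp(−(18 meV)/(74.02 meV)) = exp(-0.2432) = 0.78.

0.78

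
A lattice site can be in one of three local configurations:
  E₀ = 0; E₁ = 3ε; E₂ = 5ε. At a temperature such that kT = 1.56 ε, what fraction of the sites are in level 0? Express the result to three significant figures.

0.843

Eᵢ/kT = 0, 1.9231, 3.2051.
Z = Σ e^(−Eᵢ/kT) = e^(−0) + e^(−1.9231) + e^(−3.2051) = 1.0000 + 0.14615 + 0.040555 = 1.1867.
P₀ = e^(−E₀/kT) / Z = 1.0000/1.1867 = 0.843.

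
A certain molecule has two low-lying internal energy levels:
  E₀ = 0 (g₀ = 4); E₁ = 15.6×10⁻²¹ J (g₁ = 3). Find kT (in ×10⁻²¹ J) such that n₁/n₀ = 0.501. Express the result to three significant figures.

38.7 ×10⁻²¹ J

n₁/n₀ = (g₁/g₀) exp[−(E₁−E₀)/kT] = 0.501.
⇒ (E₁−E₀)/kT = ln((3/4)/0.501) = ln(1.4970) = 0.40346.
kT = 15.6 ×10⁻²¹ J / 0.40346 = 38.7 ×10⁻²¹ J.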